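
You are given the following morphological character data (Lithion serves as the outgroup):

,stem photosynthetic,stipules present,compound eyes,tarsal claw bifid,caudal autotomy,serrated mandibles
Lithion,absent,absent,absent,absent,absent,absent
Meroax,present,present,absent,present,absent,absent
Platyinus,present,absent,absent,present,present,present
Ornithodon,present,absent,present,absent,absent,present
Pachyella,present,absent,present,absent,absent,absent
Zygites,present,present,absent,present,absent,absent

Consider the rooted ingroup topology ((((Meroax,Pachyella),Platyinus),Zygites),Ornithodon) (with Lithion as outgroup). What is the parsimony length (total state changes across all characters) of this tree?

10

Map each character onto ((((Meroax,Pachyella),Platyinus),Zygites),Ornithodon) (rooted by Lithion) and count the minimum state changes it requires (Fitch parsimony):
stem photosynthetic: 1; stipules present: 2; compound eyes: 2; tarsal claw bifid: 2; caudal autotomy: 1; serrated mandibles: 2.
Total tree length = 10.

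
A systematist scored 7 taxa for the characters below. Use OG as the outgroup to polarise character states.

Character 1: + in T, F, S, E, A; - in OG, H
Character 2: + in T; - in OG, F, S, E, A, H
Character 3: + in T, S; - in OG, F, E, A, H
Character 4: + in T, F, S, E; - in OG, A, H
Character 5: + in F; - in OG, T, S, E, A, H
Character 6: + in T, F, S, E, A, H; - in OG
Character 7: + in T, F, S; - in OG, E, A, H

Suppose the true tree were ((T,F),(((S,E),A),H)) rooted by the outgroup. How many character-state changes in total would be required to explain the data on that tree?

11

Map each character onto ((T,F),(((S,E),A),H)) (rooted by OG) and count the minimum state changes it requires (Fitch parsimony):
Character 1: 2; Character 2: 1; Character 3: 2; Character 4: 2; Character 5: 1; Character 6: 1; Character 7: 2.
Total tree length = 11.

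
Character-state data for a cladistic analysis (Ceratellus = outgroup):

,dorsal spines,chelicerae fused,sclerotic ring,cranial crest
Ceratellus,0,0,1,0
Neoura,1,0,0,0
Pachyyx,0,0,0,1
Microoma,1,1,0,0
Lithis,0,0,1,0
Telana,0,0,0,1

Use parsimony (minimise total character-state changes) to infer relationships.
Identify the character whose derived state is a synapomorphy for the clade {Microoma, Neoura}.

Character polarity is set by the outgroup: the derived state is whichever differs from the outgroup's state, so for sclerotic ring the derived state is '0', and for the remaining characters it is '1'.
Only Microoma and Neoura show the derived state '1' for dorsal spines, supporting them as a clade.
chelicerae fused: derived state '1' in Microoma only — an autapomorphy, so it tells us nothing about relationships among taxa.
Only Microoma, Neoura, Pachyyx, and Telana show the derived state '0' for sclerotic ring, supporting them as a clade.
cranial crest: derived state '1' in Pachyyx and Telana only — synapomorphy for {Pachyyx, Telana}.
Most parsimonious ingroup topology: (((Neoura,Microoma),(Pachyyx,Telana)),Lithis).
The clade {Microoma, Neoura} is supported by dorsal spines: its derived state '1' occurs in exactly those taxa and in no other taxon (including the outgroup).

dorsal spines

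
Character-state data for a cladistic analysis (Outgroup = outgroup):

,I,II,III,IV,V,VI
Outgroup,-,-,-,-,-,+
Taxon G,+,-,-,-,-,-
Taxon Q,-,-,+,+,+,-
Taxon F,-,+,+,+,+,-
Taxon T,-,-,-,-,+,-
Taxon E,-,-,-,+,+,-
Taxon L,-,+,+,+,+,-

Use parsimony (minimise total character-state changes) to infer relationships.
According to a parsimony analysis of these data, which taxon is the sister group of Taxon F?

Character polarity is set by the outgroup: the derived state is whichever differs from the outgroup's state, so for VI the derived state is '-', and for the remaining characters it is '+'.
I: derived state '+' in Taxon G only — an autapomorphy, so it tells us nothing about relationships among taxa.
II: derived state '+' in Taxon F and Taxon L only — synapomorphy for {Taxon F, Taxon L}.
III (derived state '+') is shared by Taxon F, Taxon L, and Taxon Q — a synapomorphy uniting that clade.
IV: derived state '+' in Taxon E, Taxon F, Taxon L, and Taxon Q only — synapomorphy for {Taxon E, Taxon F, Taxon L, Taxon Q}.
Only Taxon E, Taxon F, Taxon L, Taxon Q, and Taxon T show the derived state '+' for V, supporting them as a clade.
All ingroup taxa share the derived state '-' for VI; it defines the ingroup but does not resolve relationships within it.
Most parsimonious ingroup topology: (Taxon G,(((Taxon Q,(Taxon F,Taxon L)),Taxon E),Taxon T)).
Taxon F and Taxon L form a cherry on this tree, so they are sister taxa.

Taxon L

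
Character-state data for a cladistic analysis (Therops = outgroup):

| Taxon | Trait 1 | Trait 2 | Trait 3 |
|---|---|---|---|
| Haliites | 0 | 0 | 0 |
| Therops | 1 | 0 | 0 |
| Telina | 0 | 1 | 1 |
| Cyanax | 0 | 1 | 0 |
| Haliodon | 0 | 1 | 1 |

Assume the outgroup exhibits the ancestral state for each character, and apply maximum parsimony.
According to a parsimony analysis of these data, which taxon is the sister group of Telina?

Haliodon

Character polarity is set by the outgroup: the derived state is whichever differs from the outgroup's state, so for Trait 1 the derived state is '0', and for the remaining characters it is '1'.
Trait 1 (derived state '0') is shared by all ingroup taxa — unites the whole ingroup.
Only Cyanax, Haliodon, and Telina show the derived state '1' for Trait 2, supporting them as a clade.
Trait 3 (derived state '1') is shared by Haliodon and Telina — a synapomorphy uniting that clade.
Most parsimonious ingroup topology: ((Cyanax,(Telina,Haliodon)),Haliites).
Telina and Haliodon form a cherry on this tree, so they are sister taxa.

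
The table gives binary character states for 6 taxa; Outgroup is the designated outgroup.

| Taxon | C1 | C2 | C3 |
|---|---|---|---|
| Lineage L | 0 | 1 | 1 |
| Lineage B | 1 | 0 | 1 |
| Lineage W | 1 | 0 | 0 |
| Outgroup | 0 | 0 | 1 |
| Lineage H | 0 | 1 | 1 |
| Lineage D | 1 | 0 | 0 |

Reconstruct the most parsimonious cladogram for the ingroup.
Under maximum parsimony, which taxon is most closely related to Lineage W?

Character polarity is set by the outgroup: the derived state is whichever differs from the outgroup's state, so for C3 the derived state is '0', and for the remaining characters it is '1'.
C1 (derived state '1') is shared by Lineage B, Lineage D, and Lineage W — a synapomorphy uniting that clade.
Only Lineage H and Lineage L show the derived state '1' for C2, supporting them as a clade.
C3 (derived state '0') is shared by Lineage D and Lineage W — a synapomorphy uniting that clade.
Most parsimonious ingroup topology: ((Lineage B,(Lineage D,Lineage W)),(Lineage L,Lineage H)).
Lineage W and Lineage D form a cherry on this tree, so they are sister taxa.

Lineage D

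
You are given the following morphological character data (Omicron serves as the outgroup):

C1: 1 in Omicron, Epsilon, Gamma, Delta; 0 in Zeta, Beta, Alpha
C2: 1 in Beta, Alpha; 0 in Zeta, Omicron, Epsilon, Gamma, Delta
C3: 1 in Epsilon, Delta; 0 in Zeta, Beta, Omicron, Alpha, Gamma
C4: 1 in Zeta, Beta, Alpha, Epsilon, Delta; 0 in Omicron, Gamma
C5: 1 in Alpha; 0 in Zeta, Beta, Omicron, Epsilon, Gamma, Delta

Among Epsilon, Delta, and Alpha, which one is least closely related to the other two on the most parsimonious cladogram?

Character polarity is set by the outgroup: the derived state is whichever differs from the outgroup's state, so for C1 the derived state is '0', and for the remaining characters it is '1'.
C1: derived state '0' in Alpha, Beta, and Zeta only — synapomorphy for {Alpha, Beta, Zeta}.
C2 (derived state '1') is shared by Alpha and Beta — a synapomorphy uniting that clade.
C3 (derived state '1') is shared by Delta and Epsilon — a synapomorphy uniting that clade.
C4 (derived state '1') is shared by Alpha, Beta, Delta, Epsilon, and Zeta — a synapomorphy uniting that clade.
C5: derived state '1' in Alpha only — an autapomorphy, so it tells us nothing about relationships among taxa.
Most parsimonious ingroup topology: ((((Beta,Alpha),Zeta),(Delta,Epsilon)),Gamma).
Epsilon and Delta share a more recent common ancestor with each other than either does with Alpha, so Alpha is the least closely related of the three.

Alpha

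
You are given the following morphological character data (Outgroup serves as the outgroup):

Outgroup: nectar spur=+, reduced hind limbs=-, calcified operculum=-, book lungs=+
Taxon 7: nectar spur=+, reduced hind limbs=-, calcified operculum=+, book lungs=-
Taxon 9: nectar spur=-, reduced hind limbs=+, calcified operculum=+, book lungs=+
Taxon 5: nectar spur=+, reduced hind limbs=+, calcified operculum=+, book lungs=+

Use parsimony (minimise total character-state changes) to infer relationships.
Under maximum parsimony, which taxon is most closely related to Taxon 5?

Taxon 9

Character polarity is set by the outgroup: the derived state is whichever differs from the outgroup's state, so for nectar spur, book lungs the derived state is '-', and for the remaining characters it is '+'.
nectar spur: derived state '-' in Taxon 9 only — an autapomorphy, so it tells us nothing about relationships among taxa.
reduced hind limbs (derived state '+') is shared by Taxon 5 and Taxon 9 — a synapomorphy uniting that clade.
All ingroup taxa share the derived state '+' for calcified operculum; it defines the ingroup but does not resolve relationships within it.
book lungs: derived state '-' in Taxon 7 only — an autapomorphy, so it tells us nothing about relationships among taxa.
Most parsimonious ingroup topology: (Taxon 7,(Taxon 9,Taxon 5)).
Taxon 5 and Taxon 9 form a cherry on this tree, so they are sister taxa.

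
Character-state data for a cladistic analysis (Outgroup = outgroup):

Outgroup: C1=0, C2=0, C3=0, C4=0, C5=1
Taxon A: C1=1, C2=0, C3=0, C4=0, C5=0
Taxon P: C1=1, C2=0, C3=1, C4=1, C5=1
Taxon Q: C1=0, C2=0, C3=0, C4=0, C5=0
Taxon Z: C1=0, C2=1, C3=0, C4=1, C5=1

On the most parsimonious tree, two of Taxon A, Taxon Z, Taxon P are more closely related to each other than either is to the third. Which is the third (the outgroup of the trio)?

Taxon A

Character polarity is set by the outgroup: the derived state is whichever differs from the outgroup's state, so for C5 the derived state is '0', and for the remaining characters it is '1'.
C1 (state '1') occurs in Taxon A and Taxon P but conflicts with the nesting implied by the other characters — most parsimoniously interpreted as homoplasy.
C2 (derived state '1') is unique to Taxon Z (autapomorphy; uninformative for grouping).
C3: derived state '1' in Taxon P only — an autapomorphy, so it tells us nothing about relationships among taxa.
C4: derived state '1' in Taxon P and Taxon Z only — synapomorphy for {Taxon P, Taxon Z}.
C5: derived state '0' in Taxon A and Taxon Q only — synapomorphy for {Taxon A, Taxon Q}.
Most parsimonious ingroup topology: ((Taxon A,Taxon Q),(Taxon P,Taxon Z)).
Taxon Z and Taxon P share a more recent common ancestor with each other than either does with Taxon A, so Taxon A is the least closely related of the three.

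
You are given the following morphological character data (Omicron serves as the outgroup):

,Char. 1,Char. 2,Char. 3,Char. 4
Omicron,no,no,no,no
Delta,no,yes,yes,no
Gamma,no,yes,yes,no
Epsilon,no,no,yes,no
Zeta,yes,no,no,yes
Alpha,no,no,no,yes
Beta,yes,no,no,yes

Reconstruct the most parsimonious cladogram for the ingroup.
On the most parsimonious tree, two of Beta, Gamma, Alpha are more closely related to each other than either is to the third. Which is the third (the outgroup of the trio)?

Gamma

The outgroup has state 'no' for every character, so 'yes' is the derived state throughout.
Only Beta and Zeta show the derived state 'yes' for Char. 1, supporting them as a clade.
Char. 2: derived state 'yes' in Delta and Gamma only — synapomorphy for {Delta, Gamma}.
Char. 3 (derived state 'yes') is shared by Delta, Epsilon, and Gamma — a synapomorphy uniting that clade.
Char. 4: derived state 'yes' in Alpha, Beta, and Zeta only — synapomorphy for {Alpha, Beta, Zeta}.
Most parsimonious ingroup topology: (((Delta,Gamma),Epsilon),((Zeta,Beta),Alpha)).
Beta and Alpha share a more recent common ancestor with each other than either does with Gamma, so Gamma is the least closely related of the three.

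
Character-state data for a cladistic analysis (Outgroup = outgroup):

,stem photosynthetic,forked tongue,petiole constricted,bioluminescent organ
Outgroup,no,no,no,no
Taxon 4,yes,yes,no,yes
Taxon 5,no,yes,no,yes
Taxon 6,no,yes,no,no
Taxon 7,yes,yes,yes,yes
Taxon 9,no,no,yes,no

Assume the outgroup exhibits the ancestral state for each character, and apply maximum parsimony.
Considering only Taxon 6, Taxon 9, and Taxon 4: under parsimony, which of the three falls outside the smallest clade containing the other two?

The outgroup has state 'no' for every character, so 'yes' is the derived state throughout.
stem photosynthetic (derived state 'yes') is shared by Taxon 4 and Taxon 7 — a synapomorphy uniting that clade.
Only Taxon 4, Taxon 5, Taxon 6, and Taxon 7 show the derived state 'yes' for forked tongue, supporting them as a clade.
petiole constricted (state 'yes') occurs in Taxon 7 and Taxon 9 but conflicts with the nesting implied by the other characters — most parsimoniously interpreted as homoplasy.
bioluminescent organ: derived state 'yes' in Taxon 4, Taxon 5, and Taxon 7 only — synapomorphy for {Taxon 4, Taxon 5, Taxon 7}.
Most parsimonious ingroup topology: ((((Taxon 4,Taxon 7),Taxon 5),Taxon 6),Taxon 9).
Taxon 6 and Taxon 4 share a more recent common ancestor with each other than either does with Taxon 9, so Taxon 9 is the least closely related of the three.

Taxon 9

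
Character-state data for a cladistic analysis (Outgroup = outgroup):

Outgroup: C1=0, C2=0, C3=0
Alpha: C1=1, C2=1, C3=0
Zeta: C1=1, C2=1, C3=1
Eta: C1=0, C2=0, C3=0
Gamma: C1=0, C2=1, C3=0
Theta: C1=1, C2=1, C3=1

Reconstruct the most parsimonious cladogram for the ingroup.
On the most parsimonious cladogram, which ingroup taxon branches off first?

Eta

The outgroup has state '0' for every character, so '1' is the derived state throughout.
C1: derived state '1' in Alpha, Theta, and Zeta only — synapomorphy for {Alpha, Theta, Zeta}.
C2 (derived state '1') is shared by Alpha, Gamma, Theta, and Zeta — a synapomorphy uniting that clade.
C3 (derived state '1') is shared by Theta and Zeta — a synapomorphy uniting that clade.
Most parsimonious ingroup topology: (((Alpha,(Zeta,Theta)),Gamma),Eta).
Eta is sister to the clade containing all other ingroup taxa, so it is the earliest-diverging (most basal) ingroup lineage.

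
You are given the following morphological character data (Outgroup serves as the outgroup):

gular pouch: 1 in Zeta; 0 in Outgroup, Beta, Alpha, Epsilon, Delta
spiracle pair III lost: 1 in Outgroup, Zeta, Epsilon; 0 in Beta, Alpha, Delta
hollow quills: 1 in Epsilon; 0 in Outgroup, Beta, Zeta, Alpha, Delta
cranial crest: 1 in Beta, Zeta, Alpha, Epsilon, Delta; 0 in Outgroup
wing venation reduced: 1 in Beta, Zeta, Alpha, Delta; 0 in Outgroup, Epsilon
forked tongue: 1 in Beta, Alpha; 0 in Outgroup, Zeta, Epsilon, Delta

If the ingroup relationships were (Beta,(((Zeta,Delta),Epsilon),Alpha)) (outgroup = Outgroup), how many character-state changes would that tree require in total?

10

Map each character onto (Beta,(((Zeta,Delta),Epsilon),Alpha)) (rooted by Outgroup) and count the minimum state changes it requires (Fitch parsimony):
gular pouch: 1; spiracle pair III lost: 3; hollow quills: 1; cranial crest: 1; wing venation reduced: 2; forked tongue: 2.
Total tree length = 10.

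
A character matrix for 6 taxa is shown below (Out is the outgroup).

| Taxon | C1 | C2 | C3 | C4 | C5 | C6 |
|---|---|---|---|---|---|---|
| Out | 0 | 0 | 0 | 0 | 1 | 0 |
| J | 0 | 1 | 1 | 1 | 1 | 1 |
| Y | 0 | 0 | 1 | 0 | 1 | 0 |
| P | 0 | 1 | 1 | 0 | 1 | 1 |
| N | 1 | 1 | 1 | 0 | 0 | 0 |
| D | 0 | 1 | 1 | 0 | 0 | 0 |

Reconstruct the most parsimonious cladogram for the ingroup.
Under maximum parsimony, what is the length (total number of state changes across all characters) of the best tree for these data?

Character polarity is set by the outgroup: the derived state is whichever differs from the outgroup's state, so for C5 the derived state is '0', and for the remaining characters it is '1'.
C1 (derived state '1') is unique to N (autapomorphy; uninformative for grouping).
Only D, J, N, and P show the derived state '1' for C2, supporting them as a clade.
C3 (derived state '1') is shared by all ingroup taxa — unites the whole ingroup.
C4: derived state '1' in J only — an autapomorphy, so it tells us nothing about relationships among taxa.
Only D and N show the derived state '0' for C5, supporting them as a clade.
C6: derived state '1' in J and P only — synapomorphy for {J, P}.
Most parsimonious ingroup topology: (((J,P),(N,D)),Y).
Changes per character on this tree: C1: 1; C2: 1; C3: 1; C4: 1; C5: 1; C6: 1.
Total = 6.

6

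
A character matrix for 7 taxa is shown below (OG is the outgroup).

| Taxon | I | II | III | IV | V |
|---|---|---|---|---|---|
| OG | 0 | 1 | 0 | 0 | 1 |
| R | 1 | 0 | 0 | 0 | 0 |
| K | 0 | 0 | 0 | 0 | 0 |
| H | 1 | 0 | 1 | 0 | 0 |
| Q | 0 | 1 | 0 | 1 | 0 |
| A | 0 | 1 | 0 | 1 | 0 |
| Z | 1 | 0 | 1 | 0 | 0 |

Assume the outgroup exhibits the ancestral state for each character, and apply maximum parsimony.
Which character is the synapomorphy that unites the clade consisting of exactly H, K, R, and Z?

II

Character polarity is set by the outgroup: the derived state is whichever differs from the outgroup's state, so for II, V the derived state is '0', and for the remaining characters it is '1'.
Only H, R, and Z show the derived state '1' for I, supporting them as a clade.
II (derived state '0') is shared by H, K, R, and Z — a synapomorphy uniting that clade.
III (derived state '1') is shared by H and Z — a synapomorphy uniting that clade.
IV: derived state '1' in A and Q only — synapomorphy for {A, Q}.
All ingroup taxa share the derived state '0' for V; it defines the ingroup but does not resolve relationships within it.
Most parsimonious ingroup topology: (((R,(H,Z)),K),(Q,A)).
The clade {H, K, R, Z} is supported by II: its derived state '0' occurs in exactly those taxa and in no other taxon (including the outgroup).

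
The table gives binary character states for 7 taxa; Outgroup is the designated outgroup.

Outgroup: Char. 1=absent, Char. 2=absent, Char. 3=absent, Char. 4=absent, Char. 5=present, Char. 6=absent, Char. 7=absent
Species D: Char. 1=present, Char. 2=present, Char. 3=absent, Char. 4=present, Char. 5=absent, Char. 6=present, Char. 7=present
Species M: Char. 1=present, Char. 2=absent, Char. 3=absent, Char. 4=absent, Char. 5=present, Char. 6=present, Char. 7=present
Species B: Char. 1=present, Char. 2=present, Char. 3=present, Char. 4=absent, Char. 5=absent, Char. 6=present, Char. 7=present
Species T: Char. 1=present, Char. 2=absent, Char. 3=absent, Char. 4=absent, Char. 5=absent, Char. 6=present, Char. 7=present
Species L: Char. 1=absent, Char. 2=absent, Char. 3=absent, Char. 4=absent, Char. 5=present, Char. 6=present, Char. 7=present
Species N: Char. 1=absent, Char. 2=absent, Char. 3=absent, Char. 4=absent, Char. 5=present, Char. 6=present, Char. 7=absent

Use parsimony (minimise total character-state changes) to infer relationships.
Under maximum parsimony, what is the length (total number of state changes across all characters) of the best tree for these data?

Character polarity is set by the outgroup: the derived state is whichever differs from the outgroup's state, so for Char. 5 the derived state is 'absent', and for the remaining characters it is 'present'.
Char. 1: derived state 'present' in Species B, Species D, Species M, and Species T only — synapomorphy for {Species B, Species D, Species M, Species T}.
Only Species B and Species D show the derived state 'present' for Char. 2, supporting them as a clade.
Char. 3: derived state 'present' in Species B only — an autapomorphy, so it tells us nothing about relationships among taxa.
Char. 4: derived state 'present' in Species D only — an autapomorphy, so it tells us nothing about relationships among taxa.
Char. 5 (derived state 'absent') is shared by Species B, Species D, and Species T — a synapomorphy uniting that clade.
Char. 6 (derived state 'present') is shared by all ingroup taxa — unites the whole ingroup.
Only Species B, Species D, Species L, Species M, and Species T show the derived state 'present' for Char. 7, supporting them as a clade.
Most parsimonious ingroup topology: (((((Species D,Species B),Species T),Species M),Species L),Species N).
Changes per character on this tree: Char. 1: 1; Char. 2: 1; Char. 3: 1; Char. 4: 1; Char. 5: 1; Char. 6: 1; Char. 7: 1.
Total = 7.

7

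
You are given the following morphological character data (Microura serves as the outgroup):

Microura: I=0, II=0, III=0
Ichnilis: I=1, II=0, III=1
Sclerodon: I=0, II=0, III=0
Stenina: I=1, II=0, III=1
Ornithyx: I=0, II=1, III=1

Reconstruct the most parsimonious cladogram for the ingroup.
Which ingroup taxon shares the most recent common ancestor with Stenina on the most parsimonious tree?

The outgroup has state '0' for every character, so '1' is the derived state throughout.
I (derived state '1') is shared by Ichnilis and Stenina — a synapomorphy uniting that clade.
II (derived state '1') is unique to Ornithyx (autapomorphy; uninformative for grouping).
III (derived state '1') is shared by Ichnilis, Ornithyx, and Stenina — a synapomorphy uniting that clade.
Most parsimonious ingroup topology: (((Ichnilis,Stenina),Ornithyx),Sclerodon).
Stenina and Ichnilis form a cherry on this tree, so they are sister taxa.

Ichnilis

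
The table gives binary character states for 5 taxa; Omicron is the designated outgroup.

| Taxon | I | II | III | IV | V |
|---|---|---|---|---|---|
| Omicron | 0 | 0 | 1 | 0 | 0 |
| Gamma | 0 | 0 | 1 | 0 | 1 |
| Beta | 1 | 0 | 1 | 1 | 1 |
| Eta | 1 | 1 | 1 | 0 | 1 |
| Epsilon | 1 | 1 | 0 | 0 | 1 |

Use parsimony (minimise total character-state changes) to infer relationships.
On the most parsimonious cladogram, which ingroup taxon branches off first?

Character polarity is set by the outgroup: the derived state is whichever differs from the outgroup's state, so for III the derived state is '0', and for the remaining characters it is '1'.
I: derived state '1' in Beta, Epsilon, and Eta only — synapomorphy for {Beta, Epsilon, Eta}.
II: derived state '1' in Epsilon and Eta only — synapomorphy for {Epsilon, Eta}.
III: derived state '0' in Epsilon only — an autapomorphy, so it tells us nothing about relationships among taxa.
IV (derived state '1') is unique to Beta (autapomorphy; uninformative for grouping).
All ingroup taxa share the derived state '1' for V; it defines the ingroup but does not resolve relationships within it.
Most parsimonious ingroup topology: (Gamma,(Beta,(Eta,Epsilon))).
Gamma is sister to the clade containing all other ingroup taxa, so it is the earliest-diverging (most basal) ingroup lineage.

Gamma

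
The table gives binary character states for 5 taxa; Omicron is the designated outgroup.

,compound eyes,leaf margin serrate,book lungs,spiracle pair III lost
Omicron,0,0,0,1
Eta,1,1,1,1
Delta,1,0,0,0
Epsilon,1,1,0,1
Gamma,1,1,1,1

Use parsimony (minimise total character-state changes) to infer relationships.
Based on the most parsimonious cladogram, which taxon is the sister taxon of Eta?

Character polarity is set by the outgroup: the derived state is whichever differs from the outgroup's state, so for spiracle pair III lost the derived state is '0', and for the remaining characters it is '1'.
All ingroup taxa share the derived state '1' for compound eyes; it defines the ingroup but does not resolve relationships within it.
leaf margin serrate (derived state '1') is shared by Epsilon, Eta, and Gamma — a synapomorphy uniting that clade.
book lungs: derived state '1' in Eta and Gamma only — synapomorphy for {Eta, Gamma}.
spiracle pair III lost: derived state '0' in Delta only — an autapomorphy, so it tells us nothing about relationships among taxa.
Most parsimonious ingroup topology: (((Eta,Gamma),Epsilon),Delta).
Eta and Gamma form a cherry on this tree, so they are sister taxa.

Gamma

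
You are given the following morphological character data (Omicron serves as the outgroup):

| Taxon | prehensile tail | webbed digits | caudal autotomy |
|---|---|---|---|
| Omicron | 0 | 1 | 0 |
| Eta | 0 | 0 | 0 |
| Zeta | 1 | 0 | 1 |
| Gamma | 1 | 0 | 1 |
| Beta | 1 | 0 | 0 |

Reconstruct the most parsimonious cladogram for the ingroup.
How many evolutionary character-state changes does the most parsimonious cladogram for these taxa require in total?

Character polarity is set by the outgroup: the derived state is whichever differs from the outgroup's state, so for webbed digits the derived state is '0', and for the remaining characters it is '1'.
Only Beta, Gamma, and Zeta show the derived state '1' for prehensile tail, supporting them as a clade.
All ingroup taxa share the derived state '0' for webbed digits; it defines the ingroup but does not resolve relationships within it.
caudal autotomy: derived state '1' in Gamma and Zeta only — synapomorphy for {Gamma, Zeta}.
Most parsimonious ingroup topology: (Eta,((Zeta,Gamma),Beta)).
Changes per character on this tree: prehensile tail: 1; webbed digits: 1; caudal autotomy: 1.
Total = 3.

3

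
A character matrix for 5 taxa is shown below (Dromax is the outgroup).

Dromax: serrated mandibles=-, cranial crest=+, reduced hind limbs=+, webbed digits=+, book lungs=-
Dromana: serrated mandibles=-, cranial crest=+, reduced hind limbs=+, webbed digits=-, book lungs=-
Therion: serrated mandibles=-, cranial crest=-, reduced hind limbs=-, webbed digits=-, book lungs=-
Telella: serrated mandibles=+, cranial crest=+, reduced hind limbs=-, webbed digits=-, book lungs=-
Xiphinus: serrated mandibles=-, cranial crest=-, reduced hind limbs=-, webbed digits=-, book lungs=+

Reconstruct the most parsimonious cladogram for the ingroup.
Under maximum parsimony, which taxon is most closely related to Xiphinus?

Therion

Character polarity is set by the outgroup: the derived state is whichever differs from the outgroup's state, so for cranial crest, reduced hind limbs, webbed digits the derived state is '-', and for the remaining characters it is '+'.
serrated mandibles: derived state '+' in Telella only — an autapomorphy, so it tells us nothing about relationships among taxa.
cranial crest: derived state '-' in Therion and Xiphinus only — synapomorphy for {Therion, Xiphinus}.
reduced hind limbs (derived state '-') is shared by Telella, Therion, and Xiphinus — a synapomorphy uniting that clade.
All ingroup taxa share the derived state '-' for webbed digits; it defines the ingroup but does not resolve relationships within it.
book lungs: derived state '+' in Xiphinus only — an autapomorphy, so it tells us nothing about relationships among taxa.
Most parsimonious ingroup topology: (Dromana,((Therion,Xiphinus),Telella)).
Xiphinus and Therion form a cherry on this tree, so they are sister taxa.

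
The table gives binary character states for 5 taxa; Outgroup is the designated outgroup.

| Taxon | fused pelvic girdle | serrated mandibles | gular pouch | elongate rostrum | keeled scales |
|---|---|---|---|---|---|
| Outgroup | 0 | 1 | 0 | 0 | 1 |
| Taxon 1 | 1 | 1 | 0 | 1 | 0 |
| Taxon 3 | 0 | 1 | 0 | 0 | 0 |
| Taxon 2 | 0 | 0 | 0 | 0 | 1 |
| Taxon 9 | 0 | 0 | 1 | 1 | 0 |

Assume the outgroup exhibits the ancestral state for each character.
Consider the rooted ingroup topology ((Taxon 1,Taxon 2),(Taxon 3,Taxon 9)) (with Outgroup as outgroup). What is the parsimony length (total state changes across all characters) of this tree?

Map each character onto ((Taxon 1,Taxon 2),(Taxon 3,Taxon 9)) (rooted by Outgroup) and count the minimum state changes it requires (Fitch parsimony):
fused pelvic girdle: 1; serrated mandibles: 2; gular pouch: 1; elongate rostrum: 2; keeled scales: 2.
Total tree length = 8.

8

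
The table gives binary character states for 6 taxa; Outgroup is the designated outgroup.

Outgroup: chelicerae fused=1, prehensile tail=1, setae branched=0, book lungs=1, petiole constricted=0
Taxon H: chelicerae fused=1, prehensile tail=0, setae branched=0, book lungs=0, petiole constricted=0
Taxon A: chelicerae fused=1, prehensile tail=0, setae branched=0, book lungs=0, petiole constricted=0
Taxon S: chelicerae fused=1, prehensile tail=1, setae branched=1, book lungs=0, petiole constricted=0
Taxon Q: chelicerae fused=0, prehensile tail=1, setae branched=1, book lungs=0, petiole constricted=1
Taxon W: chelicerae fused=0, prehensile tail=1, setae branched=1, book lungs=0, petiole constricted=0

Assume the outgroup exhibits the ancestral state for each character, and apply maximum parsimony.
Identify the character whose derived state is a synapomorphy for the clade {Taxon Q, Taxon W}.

chelicerae fused

Character polarity is set by the outgroup: the derived state is whichever differs from the outgroup's state, so for chelicerae fused, prehensile tail, book lungs the derived state is '0', and for the remaining characters it is '1'.
Only Taxon Q and Taxon W show the derived state '0' for chelicerae fused, supporting them as a clade.
prehensile tail (derived state '0') is shared by Taxon A and Taxon H — a synapomorphy uniting that clade.
Only Taxon Q, Taxon S, and Taxon W show the derived state '1' for setae branched, supporting them as a clade.
book lungs (derived state '0') is shared by all ingroup taxa — unites the whole ingroup.
petiole constricted (derived state '1') is unique to Taxon Q (autapomorphy; uninformative for grouping).
Most parsimonious ingroup topology: ((Taxon H,Taxon A),(Taxon S,(Taxon Q,Taxon W))).
The clade {Taxon Q, Taxon W} is supported by chelicerae fused: its derived state '0' occurs in exactly those taxa and in no other taxon (including the outgroup).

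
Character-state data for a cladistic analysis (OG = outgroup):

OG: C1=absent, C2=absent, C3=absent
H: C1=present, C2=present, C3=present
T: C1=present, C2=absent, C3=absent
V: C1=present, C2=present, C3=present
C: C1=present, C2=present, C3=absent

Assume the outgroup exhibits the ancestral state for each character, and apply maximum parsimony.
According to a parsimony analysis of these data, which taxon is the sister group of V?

H

The outgroup has state 'absent' for every character, so 'present' is the derived state throughout.
All ingroup taxa share the derived state 'present' for C1; it defines the ingroup but does not resolve relationships within it.
Only C, H, and V show the derived state 'present' for C2, supporting them as a clade.
C3: derived state 'present' in H and V only — synapomorphy for {H, V}.
Most parsimonious ingroup topology: (((H,V),C),T).
V and H form a cherry on this tree, so they are sister taxa.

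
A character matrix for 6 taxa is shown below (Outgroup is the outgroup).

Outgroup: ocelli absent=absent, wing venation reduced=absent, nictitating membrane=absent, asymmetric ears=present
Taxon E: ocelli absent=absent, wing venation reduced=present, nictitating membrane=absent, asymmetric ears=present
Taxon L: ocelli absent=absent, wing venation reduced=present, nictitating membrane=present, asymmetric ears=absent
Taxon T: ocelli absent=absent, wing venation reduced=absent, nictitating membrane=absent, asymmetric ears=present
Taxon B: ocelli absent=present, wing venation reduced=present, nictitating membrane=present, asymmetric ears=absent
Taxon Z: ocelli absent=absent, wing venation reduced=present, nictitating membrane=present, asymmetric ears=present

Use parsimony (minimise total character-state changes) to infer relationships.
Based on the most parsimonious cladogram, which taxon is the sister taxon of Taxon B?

Character polarity is set by the outgroup: the derived state is whichever differs from the outgroup's state, so for asymmetric ears the derived state is 'absent', and for the remaining characters it is 'present'.
ocelli absent: derived state 'present' in Taxon B only — an autapomorphy, so it tells us nothing about relationships among taxa.
wing venation reduced (derived state 'present') is shared by Taxon B, Taxon E, Taxon L, and Taxon Z — a synapomorphy uniting that clade.
Only Taxon B, Taxon L, and Taxon Z show the derived state 'present' for nictitating membrane, supporting them as a clade.
asymmetric ears (derived state 'absent') is shared by Taxon B and Taxon L — a synapomorphy uniting that clade.
Most parsimonious ingroup topology: ((Taxon E,((Taxon L,Taxon B),Taxon Z)),Taxon T).
Taxon B and Taxon L form a cherry on this tree, so they are sister taxa.

Taxon L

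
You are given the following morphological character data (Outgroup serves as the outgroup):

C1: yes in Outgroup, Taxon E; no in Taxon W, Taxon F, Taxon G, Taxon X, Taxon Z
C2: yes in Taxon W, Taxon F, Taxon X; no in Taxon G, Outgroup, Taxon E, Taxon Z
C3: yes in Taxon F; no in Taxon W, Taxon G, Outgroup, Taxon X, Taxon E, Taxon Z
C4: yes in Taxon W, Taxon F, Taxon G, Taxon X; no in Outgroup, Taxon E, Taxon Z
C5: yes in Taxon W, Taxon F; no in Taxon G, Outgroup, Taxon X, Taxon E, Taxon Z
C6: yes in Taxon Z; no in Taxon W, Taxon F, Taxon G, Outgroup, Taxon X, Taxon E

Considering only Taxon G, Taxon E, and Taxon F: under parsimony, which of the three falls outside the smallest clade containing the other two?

Character polarity is set by the outgroup: the derived state is whichever differs from the outgroup's state, so for C1 the derived state is 'no', and for the remaining characters it is 'yes'.
Only Taxon F, Taxon G, Taxon W, Taxon X, and Taxon Z show the derived state 'no' for C1, supporting them as a clade.
Only Taxon F, Taxon W, and Taxon X show the derived state 'yes' for C2, supporting them as a clade.
C3: derived state 'yes' in Taxon F only — an autapomorphy, so it tells us nothing about relationships among taxa.
C4 (derived state 'yes') is shared by Taxon F, Taxon G, Taxon W, and Taxon X — a synapomorphy uniting that clade.
C5: derived state 'yes' in Taxon F and Taxon W only — synapomorphy for {Taxon F, Taxon W}.
C6 (derived state 'yes') is unique to Taxon Z (autapomorphy; uninformative for grouping).
Most parsimonious ingroup topology: (((((Taxon F,Taxon W),Taxon X),Taxon G),Taxon Z),Taxon E).
Taxon F and Taxon G share a more recent common ancestor with each other than either does with Taxon E, so Taxon E is the least closely related of the three.

Taxon E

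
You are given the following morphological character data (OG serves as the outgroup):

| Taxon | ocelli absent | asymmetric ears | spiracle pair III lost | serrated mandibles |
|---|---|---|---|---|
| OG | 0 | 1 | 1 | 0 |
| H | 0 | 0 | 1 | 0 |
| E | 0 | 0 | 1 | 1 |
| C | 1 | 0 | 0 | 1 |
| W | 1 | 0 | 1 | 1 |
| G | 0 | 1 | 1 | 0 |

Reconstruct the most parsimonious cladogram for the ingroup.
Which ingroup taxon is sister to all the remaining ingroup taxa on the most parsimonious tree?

Character polarity is set by the outgroup: the derived state is whichever differs from the outgroup's state, so for asymmetric ears, spiracle pair III lost the derived state is '0', and for the remaining characters it is '1'.
ocelli absent: derived state '1' in C and W only — synapomorphy for {C, W}.
asymmetric ears (derived state '0') is shared by C, E, H, and W — a synapomorphy uniting that clade.
spiracle pair III lost (derived state '0') is unique to C (autapomorphy; uninformative for grouping).
serrated mandibles (derived state '1') is shared by C, E, and W — a synapomorphy uniting that clade.
Most parsimonious ingroup topology: ((H,(E,(C,W))),G).
G is sister to the clade containing all other ingroup taxa, so it is the earliest-diverging (most basal) ingroup lineage.

G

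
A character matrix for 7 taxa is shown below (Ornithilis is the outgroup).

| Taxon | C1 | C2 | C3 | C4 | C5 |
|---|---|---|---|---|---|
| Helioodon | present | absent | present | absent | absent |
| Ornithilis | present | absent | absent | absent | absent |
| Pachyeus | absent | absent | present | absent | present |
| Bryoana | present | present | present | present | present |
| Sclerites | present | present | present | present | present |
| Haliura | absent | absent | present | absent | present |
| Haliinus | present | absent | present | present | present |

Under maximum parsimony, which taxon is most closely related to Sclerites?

Character polarity is set by the outgroup: the derived state is whichever differs from the outgroup's state, so for C1 the derived state is 'absent', and for the remaining characters it is 'present'.
Only Haliura and Pachyeus show the derived state 'absent' for C1, supporting them as a clade.
C2 (derived state 'present') is shared by Bryoana and Sclerites — a synapomorphy uniting that clade.
C3 (derived state 'present') is shared by all ingroup taxa — unites the whole ingroup.
C4 (derived state 'present') is shared by Bryoana, Haliinus, and Sclerites — a synapomorphy uniting that clade.
Only Bryoana, Haliinus, Haliura, Pachyeus, and Sclerites show the derived state 'present' for C5, supporting them as a clade.
Most parsimonious ingroup topology: ((((Bryoana,Sclerites),Haliinus),(Haliura,Pachyeus)),Helioodon).
Sclerites and Bryoana form a cherry on this tree, so they are sister taxa.

Bryoana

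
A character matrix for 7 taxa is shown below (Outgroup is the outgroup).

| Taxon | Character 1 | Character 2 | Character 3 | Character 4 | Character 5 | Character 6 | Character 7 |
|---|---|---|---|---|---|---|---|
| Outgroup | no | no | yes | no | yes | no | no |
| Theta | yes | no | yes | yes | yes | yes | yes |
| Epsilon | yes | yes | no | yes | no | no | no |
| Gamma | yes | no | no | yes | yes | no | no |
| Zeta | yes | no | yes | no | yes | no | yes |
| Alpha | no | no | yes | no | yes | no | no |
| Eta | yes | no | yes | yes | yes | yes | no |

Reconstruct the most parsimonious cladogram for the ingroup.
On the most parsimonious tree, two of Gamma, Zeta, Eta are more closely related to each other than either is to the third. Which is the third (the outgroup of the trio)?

Zeta

Character polarity is set by the outgroup: the derived state is whichever differs from the outgroup's state, so for Character 3, Character 5 the derived state is 'no', and for the remaining characters it is 'yes'.
Only Epsilon, Eta, Gamma, Theta, and Zeta show the derived state 'yes' for Character 1, supporting them as a clade.
Character 2: derived state 'yes' in Epsilon only — an autapomorphy, so it tells us nothing about relationships among taxa.
Only Epsilon and Gamma show the derived state 'no' for Character 3, supporting them as a clade.
Character 4: derived state 'yes' in Epsilon, Eta, Gamma, and Theta only — synapomorphy for {Epsilon, Eta, Gamma, Theta}.
Character 5 (derived state 'no') is unique to Epsilon (autapomorphy; uninformative for grouping).
Only Eta and Theta show the derived state 'yes' for Character 6, supporting them as a clade.
Character 7 (state 'yes') occurs in Theta and Zeta but conflicts with the nesting implied by the other characters — most parsimoniously interpreted as homoplasy.
Most parsimonious ingroup topology: ((((Theta,Eta),(Epsilon,Gamma)),Zeta),Alpha).
Eta and Gamma share a more recent common ancestor with each other than either does with Zeta, so Zeta is the least closely related of the three.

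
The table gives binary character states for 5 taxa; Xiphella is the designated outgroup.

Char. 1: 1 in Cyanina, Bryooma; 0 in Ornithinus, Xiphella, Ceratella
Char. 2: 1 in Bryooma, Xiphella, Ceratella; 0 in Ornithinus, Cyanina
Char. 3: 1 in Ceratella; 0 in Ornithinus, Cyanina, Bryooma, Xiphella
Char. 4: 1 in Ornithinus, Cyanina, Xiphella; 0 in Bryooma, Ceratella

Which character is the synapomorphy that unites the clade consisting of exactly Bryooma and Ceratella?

Char. 4

Character polarity is set by the outgroup: the derived state is whichever differs from the outgroup's state, so for Char. 2, Char. 4 the derived state is '0', and for the remaining characters it is '1'.
Char. 1 (state '1') occurs in Bryooma and Cyanina but conflicts with the nesting implied by the other characters — most parsimoniously interpreted as homoplasy.
Char. 2 (derived state '0') is shared by Cyanina and Ornithinus — a synapomorphy uniting that clade.
Char. 3 (derived state '1') is unique to Ceratella (autapomorphy; uninformative for grouping).
Char. 4: derived state '0' in Bryooma and Ceratella only — synapomorphy for {Bryooma, Ceratella}.
Most parsimonious ingroup topology: ((Bryooma,Ceratella),(Ornithinus,Cyanina)).
The clade {Bryooma, Ceratella} is supported by Char. 4: its derived state '0' occurs in exactly those taxa and in no other taxon (including the outgroup).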